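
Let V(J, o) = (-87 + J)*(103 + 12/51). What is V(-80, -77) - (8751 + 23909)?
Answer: -848305/17 ≈ -49900.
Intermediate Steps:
V(J, o) = -152685/17 + 1755*J/17 (V(J, o) = (-87 + J)*(103 + 12*(1/51)) = (-87 + J)*(103 + 4/17) = (-87 + J)*(1755/17) = -152685/17 + 1755*J/17)
V(-80, -77) - (8751 + 23909) = (-152685/17 + (1755/17)*(-80)) - (8751 + 23909) = (-152685/17 - 140400/17) - 1*32660 = -293085/17 - 32660 = -848305/17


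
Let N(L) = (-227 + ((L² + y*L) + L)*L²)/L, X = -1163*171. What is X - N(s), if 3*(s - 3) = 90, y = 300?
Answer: -18565540/33 ≈ -5.6259e+5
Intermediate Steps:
s = 33 (s = 3 + (⅓)*90 = 3 + 30 = 33)
X = -198873
N(L) = (-227 + L²*(L² + 301*L))/L (N(L) = (-227 + ((L² + 300*L) + L)*L²)/L = (-227 + (L² + 301*L)*L²)/L = (-227 + L²*(L² + 301*L))/L)
X - N(s) = -198873 - (-227 + 33³*(301 + 33))/33 = -198873 - (-227 + 35937*334)/33 = -198873 - (-227 + 12002958)/33 = -198873 - 12002731/33 = -18565540/33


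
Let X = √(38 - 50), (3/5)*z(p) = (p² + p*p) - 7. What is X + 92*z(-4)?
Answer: 11500/3 + 2*I*√3 ≈ 3833.3 + 3.4641*I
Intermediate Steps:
z(p) = -35/3 + 10*p²/3 (z(p) = 5*((p² + p*p) - 7)/3 = 5*((p² + p²) - 7)/3 = 5*(2*p² - 7)/3 = 5*(-7 + 2*p²)/3 = -35/3 + 10*p²/3)
X = 2*I*√3 (X = √(-12) = 2*I*√3 ≈ 3.4641*I)
X + 92*z(-4) = 2*I*√3 + 92*(-35/3 + (10/3)*(-4)²) = 2*I*√3 + 92*(-35/3 + (10/3)*16) = 2*I*√3 + 92*(-35/3 + 160/3) = 2*I*√3 + 92*(125/3) = 2*I*√3 + 11500/3 = 11500/3 + 2*I*√3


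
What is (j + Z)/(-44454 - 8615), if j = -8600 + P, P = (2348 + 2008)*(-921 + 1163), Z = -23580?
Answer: -1021972/53069 ≈ -19.257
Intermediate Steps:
P = 1054152 (P = 4356*242 = 1054152)
j = 1045552 (j = -8600 + 1054152 = 1045552)
(j + Z)/(-44454 - 8615) = (1045552 - 23580)/(-44454 - 8615) = 1021972/(-53069) = 1021972*(-1/53069) = -1021972/53069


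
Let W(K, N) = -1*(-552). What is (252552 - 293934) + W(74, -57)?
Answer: -40830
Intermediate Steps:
W(K, N) = 552
(252552 - 293934) + W(74, -57) = (252552 - 293934) + 552 = -41382 + 552 = -40830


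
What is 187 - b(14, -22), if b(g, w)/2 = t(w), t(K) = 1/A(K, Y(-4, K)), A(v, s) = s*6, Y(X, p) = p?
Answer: 12343/66 ≈ 187.02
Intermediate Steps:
A(v, s) = 6*s
t(K) = 1/(6*K)
b(g, w) = 1/(3*w) (b(g, w) = 2*(1/(6*w)) = 1/(3*w))
187 - b(14, -22) = 187 - 1/(3*(-22)) = 187 - (-1)/(3*22) = 187 - 1*(-1/66) = 187 + 1/66 = 12343/66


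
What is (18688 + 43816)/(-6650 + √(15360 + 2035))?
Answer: -11875760/1263003 - 62504*√355/6315015 ≈ -9.5893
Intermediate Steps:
(18688 + 43816)/(-6650 + √(15360 + 2035)) = 62504/(-6650 + √17395) = 62504/(-6650 + 7*√355)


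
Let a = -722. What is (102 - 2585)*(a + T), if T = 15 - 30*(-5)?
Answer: 1383031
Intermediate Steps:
T = 165 (T = 15 + 150 = 165)
(102 - 2585)*(a + T) = (102 - 2585)*(-722 + 165) = -2483*(-557) = 1383031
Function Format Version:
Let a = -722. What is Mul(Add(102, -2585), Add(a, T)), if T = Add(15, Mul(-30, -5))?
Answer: 1383031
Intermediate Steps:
T = 165 (T = Add(15, 150) = 165)
Mul(Add(102, -2585), Add(a, T)) = Mul(Add(102, -2585), Add(-722, 165)) = Mul(-2483, -557) = 1383031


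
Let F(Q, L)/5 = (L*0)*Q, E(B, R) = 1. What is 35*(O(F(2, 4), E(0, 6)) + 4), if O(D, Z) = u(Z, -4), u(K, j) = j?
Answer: 0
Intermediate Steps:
F(Q, L) = 0 (F(Q, L) = 5*((L*0)*Q) = 5*(0*Q) = 5*0 = 0)
O(D, Z) = -4
35*(O(F(2, 4), E(0, 6)) + 4) = 35*(-4 + 4) = 35*0 = 0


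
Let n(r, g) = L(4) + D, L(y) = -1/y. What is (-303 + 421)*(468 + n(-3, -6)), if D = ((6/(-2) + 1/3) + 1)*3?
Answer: 109209/2 ≈ 54605.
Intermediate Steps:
D = -5 (D = ((6*(-½) + 1*(⅓)) + 1)*3 = ((-3 + ⅓) + 1)*3 = (-8/3 + 1)*3 = -5/3*3 = -5)
n(r, g) = -21/4 (n(r, g) = -1/4 - 5 = -1*¼ - 5 = -¼ - 5 = -21/4)
(-303 + 421)*(468 + n(-3, -6)) = (-303 + 421)*(468 - 21/4) = 118*(1851/4) = 109209/2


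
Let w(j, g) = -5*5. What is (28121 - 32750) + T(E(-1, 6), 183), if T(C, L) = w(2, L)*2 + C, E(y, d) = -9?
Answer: -4688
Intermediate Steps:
w(j, g) = -25
T(C, L) = -50 + C (T(C, L) = -25*2 + C = -50 + C)
(28121 - 32750) + T(E(-1, 6), 183) = (28121 - 32750) + (-50 - 9) = -4629 - 59 = -4688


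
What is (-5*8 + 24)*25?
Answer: -400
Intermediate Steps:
(-5*8 + 24)*25 = (-40 + 24)*25 = -16*25 = -400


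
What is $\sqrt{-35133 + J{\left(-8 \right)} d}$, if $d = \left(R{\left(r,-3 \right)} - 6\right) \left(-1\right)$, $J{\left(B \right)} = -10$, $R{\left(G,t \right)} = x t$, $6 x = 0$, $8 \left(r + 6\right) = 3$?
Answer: $i \sqrt{35193} \approx 187.6 i$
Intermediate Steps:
$r = - \frac{45}{8}$ ($r = -6 + \frac{1}{8} \cdot 3 = -6 + \frac{3}{8} = - \frac{45}{8} \approx -5.625$)
$x = 0$ ($x = \frac{1}{6} \cdot 0 = 0$)
$R{\left(G,t \right)} = 0$ ($R{\left(G,t \right)} = 0 t = 0$)
$d = 6$ ($d = \left(0 - 6\right) \left(-1\right) = \left(-6\right) \left(-1\right) = 6$)
$\sqrt{-35133 + J{\left(-8 \right)} d} = \sqrt{-35133 - 60} = \sqrt{-35193} = i \sqrt{35193}$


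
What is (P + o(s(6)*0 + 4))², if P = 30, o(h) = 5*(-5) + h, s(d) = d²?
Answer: 81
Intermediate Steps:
o(h) = -25 + h
(P + o(s(6)*0 + 4))² = (30 + (-25 + (6²*0 + 4)))² = (30 + (-25 + (36*0 + 4)))² = (30 + (-25 + (0 + 4)))² = (30 + (-25 + 4))² = (30 - 21)² = 9² = 81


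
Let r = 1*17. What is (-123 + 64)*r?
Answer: -1003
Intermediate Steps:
r = 17
(-123 + 64)*r = (-123 + 64)*17 = -59*17 = -1003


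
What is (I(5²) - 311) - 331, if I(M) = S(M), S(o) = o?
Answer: -617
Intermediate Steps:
I(M) = M
(I(5²) - 311) - 331 = (5² - 311) - 331 = (25 - 311) - 331 = -286 - 331 = -617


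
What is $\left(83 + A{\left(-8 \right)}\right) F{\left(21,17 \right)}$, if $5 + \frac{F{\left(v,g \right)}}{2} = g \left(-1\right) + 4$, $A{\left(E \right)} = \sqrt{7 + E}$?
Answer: $-2988 - 36 i \approx -2988.0 - 36.0 i$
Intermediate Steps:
$F{\left(v,g \right)} = -2 - 2 g$ ($F{\left(v,g \right)} = -10 + 2 \left(g \left(-1\right) + 4\right) = -10 + 2 \left(- g + 4\right) = -10 + 2 \left(4 - g\right) = -10 - \left(-8 + 2 g\right) = -2 - 2 g$)
$\left(83 + A{\left(-8 \right)}\right) F{\left(21,17 \right)} = \left(83 + \sqrt{7 - 8}\right) \left(-2 - 34\right) = \left(83 + \sqrt{-1}\right) \left(-2 - 34\right) = \left(83 + i\right) \left(-36\right) = -2988 - 36 i$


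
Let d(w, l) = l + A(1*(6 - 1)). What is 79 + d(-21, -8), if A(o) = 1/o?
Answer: 356/5 ≈ 71.200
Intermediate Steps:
d(w, l) = ⅕ + l (d(w, l) = l + 1/(1*(6 - 1)) = l + 1/(1*5) = l + 1/5 = l + ⅕ = ⅕ + l)
79 + d(-21, -8) = 79 + (⅕ - 8) = 79 - 39/5 = 356/5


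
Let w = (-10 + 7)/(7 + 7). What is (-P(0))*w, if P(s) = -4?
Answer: -6/7 ≈ -0.85714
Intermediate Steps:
w = -3/14 ≈ -0.21429
(-P(0))*w = -1*(-4)*(-3/14) = 4*(-3/14) = -6/7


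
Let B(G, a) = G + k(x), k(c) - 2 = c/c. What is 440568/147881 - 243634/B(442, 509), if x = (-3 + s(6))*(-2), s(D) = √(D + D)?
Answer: -35832786794/65807045 ≈ -544.51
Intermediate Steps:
s(D) = √2*√D (s(D) = √(2*D) = √2*√D)
x = 6 - 4*√3 (x = (-3 + √2*√6)*(-2) = (-3 + 2*√3)*(-2) = 6 - 4*√3 ≈ -0.92820)
k(c) = 3 (k(c) = 2 + c/c = 2 + 1 = 3)
B(G, a) = 3 + G (B(G, a) = G + 3 = 3 + G)
440568/147881 - 243634/B(442, 509) = 440568/147881 - 243634/(3 + 442) = 440568*(1/147881) - 243634/445 = 440568/147881 - 243634*1/445 = 440568/147881 - 243634/445 = -35832786794/65807045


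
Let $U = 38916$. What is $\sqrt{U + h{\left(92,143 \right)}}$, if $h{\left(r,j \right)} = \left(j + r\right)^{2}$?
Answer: $\sqrt{94141} \approx 306.82$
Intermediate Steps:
$\sqrt{U + h{\left(92,143 \right)}} = \sqrt{38916 + \left(143 + 92\right)^{2}} = \sqrt{38916 + 235^{2}} = \sqrt{38916 + 55225} = \sqrt{94141}$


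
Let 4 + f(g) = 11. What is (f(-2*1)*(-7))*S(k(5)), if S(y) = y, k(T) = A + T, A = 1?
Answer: -294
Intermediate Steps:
k(T) = 1 + T
f(g) = 7 (f(g) = -4 + 11 = 7)
(f(-2*1)*(-7))*S(k(5)) = (7*(-7))*(1 + 5) = -49*6 = -294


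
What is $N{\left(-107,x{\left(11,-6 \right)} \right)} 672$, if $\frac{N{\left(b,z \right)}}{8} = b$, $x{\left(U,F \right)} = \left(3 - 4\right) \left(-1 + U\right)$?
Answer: $-575232$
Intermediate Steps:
$x{\left(U,F \right)} = 1 - U$ ($x{\left(U,F \right)} = - (-1 + U) = 1 - U$)
$N{\left(b,z \right)} = 8 b$
$N{\left(-107,x{\left(11,-6 \right)} \right)} 672 = 8 \left(-107\right) 672 = \left(-856\right) 672 = -575232$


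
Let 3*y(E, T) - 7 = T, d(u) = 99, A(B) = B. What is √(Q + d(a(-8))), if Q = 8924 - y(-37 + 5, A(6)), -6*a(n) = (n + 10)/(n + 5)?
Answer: 4*√5073/3 ≈ 94.967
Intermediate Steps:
a(n) = -(10 + n)/(6*(5 + n)) (a(n) = -(n + 10)/(6*(n + 5)) = -(10 + n)/(6*(5 + n)))
y(E, T) = 7/3 + T/3
Q = 26759/3 (Q = 8924 - (7/3 + (⅓)*6) = 8924 - (7/3 + 2) = 8924 - 1*13/3 = 8924 - 13/3 = 26759/3 ≈ 8919.7)
√(Q + d(a(-8))) = √(26759/3 + 99) = √(27056/3) = 4*√5073/3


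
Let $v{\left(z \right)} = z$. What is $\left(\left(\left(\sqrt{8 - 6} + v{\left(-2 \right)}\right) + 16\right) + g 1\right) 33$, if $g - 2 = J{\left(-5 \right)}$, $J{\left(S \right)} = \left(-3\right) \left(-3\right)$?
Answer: $825 + 33 \sqrt{2} \approx 871.67$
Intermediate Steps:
$J{\left(S \right)} = 9$
$g = 11$ ($g = 2 + 9 = 11$)
$\left(\left(\left(\sqrt{8 - 6} + v{\left(-2 \right)}\right) + 16\right) + g 1\right) 33 = \left(\left(\left(\sqrt{8 - 6} - 2\right) + 16\right) + 11 \cdot 1\right) 33 = \left(\left(\left(\sqrt{2} - 2\right) + 16\right) + 11\right) 33 = \left(\left(\left(-2 + \sqrt{2}\right) + 16\right) + 11\right) 33 = \left(\left(14 + \sqrt{2}\right) + 11\right) 33 = \left(25 + \sqrt{2}\right) 33 = 825 + 33 \sqrt{2}$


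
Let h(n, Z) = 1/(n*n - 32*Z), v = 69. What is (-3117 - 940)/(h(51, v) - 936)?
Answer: 1594401/367847 ≈ 4.3344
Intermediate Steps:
h(n, Z) = 1/(n**2 - 32*Z)
(-3117 - 940)/(h(51, v) - 936) = (-3117 - 940)/(1/(51**2 - 32*69) - 936) = -4057/(1/(2601 - 2208) - 936) = -4057/(1/393 - 936) = -4057/(-367847/393) = -4057*(-393/367847) = 1594401/367847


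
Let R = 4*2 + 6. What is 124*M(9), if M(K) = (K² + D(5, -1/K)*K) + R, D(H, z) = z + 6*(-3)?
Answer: -8432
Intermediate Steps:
D(H, z) = -18 + z (D(H, z) = z - 18 = -18 + z)
R = 14 (R = 8 + 6 = 14)
M(K) = 14 + K² + K*(-18 - 1/K) (M(K) = (K² + (-18 - 1/K)*K) + 14 = (K² + K*(-18 - 1/K)) + 14 = 14 + K² + K*(-18 - 1/K))
124*M(9) = 124*(13 + 9² - 18*9) = 124*(13 + 81 - 162) = 124*(-68) = -8432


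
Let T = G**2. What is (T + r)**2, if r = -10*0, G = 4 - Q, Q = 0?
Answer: 256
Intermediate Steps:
G = 4 (G = 4 - 1*0 = 4 + 0 = 4)
r = 0
T = 16 (T = 4**2 = 16)
(T + r)**2 = (16 + 0)**2 = 16**2 = 256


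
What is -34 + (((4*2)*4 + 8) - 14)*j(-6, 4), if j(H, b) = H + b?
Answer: -86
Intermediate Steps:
-34 + (((4*2)*4 + 8) - 14)*j(-6, 4) = -34 + (((4*2)*4 + 8) - 14)*(-6 + 4) = -34 + ((8*4 + 8) - 14)*(-2) = -34 + ((32 + 8) - 14)*(-2) = -34 + (40 - 14)*(-2) = -34 + 26*(-2) = -34 - 52 = -86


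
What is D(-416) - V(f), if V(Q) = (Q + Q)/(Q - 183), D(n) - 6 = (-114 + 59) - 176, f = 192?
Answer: -803/3 ≈ -267.67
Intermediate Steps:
D(n) = -225 (D(n) = 6 + ((-114 + 59) - 176) = 6 + (-55 - 176) = 6 - 231 = -225)
V(Q) = 2*Q/(-183 + Q) (V(Q) = (2*Q)/(-183 + Q) = 2*Q/(-183 + Q))
D(-416) - V(f) = -225 - 2*192/(-183 + 192) = -225 - 2*192/9 = -225 - 1*128/3 = -225 - 128/3 = -803/3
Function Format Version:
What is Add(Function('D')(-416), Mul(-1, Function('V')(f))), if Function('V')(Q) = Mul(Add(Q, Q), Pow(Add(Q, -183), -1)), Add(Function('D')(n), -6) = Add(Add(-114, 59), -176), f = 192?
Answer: Rational(-803, 3) ≈ -267.67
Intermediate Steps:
Function('D')(n) = -225 (Function('D')(n) = Add(6, Add(Add(-114, 59), -176)) = Add(6, Add(-55, -176)) = Add(6, -231) = -225)
Function('V')(Q) = Mul(2, Q, Pow(Add(-183, Q), -1)) (Function('V')(Q) = Mul(Mul(2, Q), Pow(Add(-183, Q), -1)) = Mul(2, Q, Pow(Add(-183, Q), -1)))
Add(Function('D')(-416), Mul(-1, Function('V')(f))) = Add(-225, Mul(-1, Mul(2, 192, Pow(Add(-183, 192), -1)))) = Add(-225, Mul(-1, Mul(2, 192, Pow(9, -1)))) = Add(-225, Mul(-1, Mul(2, 192, Rational(1, 9)))) = Add(-225, Mul(-1, Rational(128, 3))) = Add(-225, Rational(-128, 3)) = Rational(-803, 3)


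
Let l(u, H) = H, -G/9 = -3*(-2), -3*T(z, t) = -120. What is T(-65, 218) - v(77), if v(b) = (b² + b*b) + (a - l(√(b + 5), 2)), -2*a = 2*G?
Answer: -11870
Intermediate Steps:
T(z, t) = 40 (T(z, t) = -⅓*(-120) = 40)
G = -54 (G = -(-27)*(-2) = -9*6 = -54)
a = 54 (a = -(-54) = -½*(-108) = 54)
v(b) = 52 + 2*b² (v(b) = (b² + b*b) + (54 - 1*2) = (b² + b²) + (54 - 2) = 2*b² + 52 = 52 + 2*b²)
T(-65, 218) - v(77) = 40 - (52 + 2*77²) = 40 - (52 + 2*5929) = 40 - (52 + 11858) = 40 - 1*11910 = 40 - 11910 = -11870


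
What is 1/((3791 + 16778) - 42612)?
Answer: -1/22043 ≈ -4.5366e-5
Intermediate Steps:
1/((3791 + 16778) - 42612) = 1/(20569 - 42612) = 1/(-22043) = -1/22043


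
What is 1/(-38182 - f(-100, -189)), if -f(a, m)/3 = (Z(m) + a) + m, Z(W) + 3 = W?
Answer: -1/39625 ≈ -2.5237e-5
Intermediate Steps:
Z(W) = -3 + W
f(a, m) = 9 - 6*m - 3*a (f(a, m) = -3*(((-3 + m) + a) + m) = -3*((-3 + a + m) + m) = -3*(-3 + a + 2*m) = 9 - 6*m - 3*a)
1/(-38182 - f(-100, -189)) = 1/(-38182 - (9 - 6*(-189) - 3*(-100))) = 1/(-38182 - (9 + 1134 + 300)) = 1/(-38182 - 1*1443) = 1/(-38182 - 1443) = 1/(-39625) = -1/39625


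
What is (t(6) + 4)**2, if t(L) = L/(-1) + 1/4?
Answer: 49/16 ≈ 3.0625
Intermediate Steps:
t(L) = 1/4 - L (t(L) = L*(-1) + 1*(1/4) = -L + 1/4 = 1/4 - L)
(t(6) + 4)**2 = ((1/4 - 1*6) + 4)**2 = ((1/4 - 6) + 4)**2 = (-23/4 + 4)**2 = (-7/4)**2 = 49/16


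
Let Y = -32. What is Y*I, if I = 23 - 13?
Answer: -320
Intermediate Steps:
I = 10
Y*I = -32*10 = -320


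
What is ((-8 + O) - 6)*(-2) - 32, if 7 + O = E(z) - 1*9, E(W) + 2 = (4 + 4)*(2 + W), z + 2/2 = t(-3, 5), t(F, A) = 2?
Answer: -16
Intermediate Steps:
z = 1 (z = -1 + 2 = 1)
E(W) = 14 + 8*W (E(W) = -2 + (4 + 4)*(2 + W) = -2 + 8*(2 + W) = -2 + (16 + 8*W) = 14 + 8*W)
O = 6 (O = -7 + ((14 + 8*1) - 1*9) = -7 + ((14 + 8) - 9) = -7 + (22 - 9) = -7 + 13 = 6)
((-8 + O) - 6)*(-2) - 32 = ((-8 + 6) - 6)*(-2) - 32 = (-2 - 6)*(-2) - 32 = -8*(-2) - 32 = 16 - 32 = -16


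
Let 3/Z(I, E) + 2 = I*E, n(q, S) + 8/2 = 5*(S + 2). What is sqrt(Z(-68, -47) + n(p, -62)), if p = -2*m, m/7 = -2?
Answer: I*sqrt(3101287762)/3194 ≈ 17.436*I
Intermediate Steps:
m = -14 (m = 7*(-2) = -14)
p = 28 (p = -2*(-14) = 28)
n(q, S) = 6 + 5*S (n(q, S) = -4 + 5*(S + 2) = -4 + 5*(2 + S) = -4 + (10 + 5*S) = 6 + 5*S)
Z(I, E) = 3/(-2 + E*I) (Z(I, E) = 3/(-2 + I*E) = 3/(-2 + E*I))
sqrt(Z(-68, -47) + n(p, -62)) = sqrt(3/(-2 - 47*(-68)) + (6 + 5*(-62))) = sqrt(3/(-2 + 3196) + (6 - 310)) = sqrt(3/3194 - 304) = sqrt(-970973/3194) = I*sqrt(3101287762)/3194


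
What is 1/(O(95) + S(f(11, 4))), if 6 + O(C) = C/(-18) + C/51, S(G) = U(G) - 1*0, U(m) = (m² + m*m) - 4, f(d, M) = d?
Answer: 306/69947 ≈ 0.0043747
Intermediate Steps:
U(m) = -4 + 2*m² (U(m) = (m² + m²) - 4 = 2*m² - 4 = -4 + 2*m²)
S(G) = -4 + 2*G² (S(G) = (-4 + 2*G²) - 1*0 = (-4 + 2*G²) + 0 = -4 + 2*G²)
O(C) = -6 - 11*C/306 (O(C) = -6 + (C/(-18) + C/51) = -6 + (C*(-1/18) + C*(1/51)) = -6 + (-C/18 + C/51) = -6 - 11*C/306)
1/(O(95) + S(f(11, 4))) = 1/((-6 - 11/306*95) + (-4 + 2*11²)) = 1/((-6 - 1045/306) + (-4 + 2*121)) = 1/(-2881/306 + (-4 + 242)) = 1/(-2881/306 + 238) = 1/(69947/306) = 306/69947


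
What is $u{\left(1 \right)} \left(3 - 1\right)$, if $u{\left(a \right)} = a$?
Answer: $2$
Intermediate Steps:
$u{\left(1 \right)} \left(3 - 1\right) = 1 \left(3 - 1\right) = 1 \cdot 2 = 2$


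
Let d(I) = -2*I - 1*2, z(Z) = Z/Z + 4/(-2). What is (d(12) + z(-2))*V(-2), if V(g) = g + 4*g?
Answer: 270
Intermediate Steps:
V(g) = 5*g
z(Z) = -1 (z(Z) = 1 + 4*(-½) = 1 - 2 = -1)
d(I) = -2 - 2*I (d(I) = -2*I - 2 = -2 - 2*I)
(d(12) + z(-2))*V(-2) = ((-2 - 2*12) - 1)*(5*(-2)) = ((-2 - 24) - 1)*(-10) = (-26 - 1)*(-10) = -27*(-10) = 270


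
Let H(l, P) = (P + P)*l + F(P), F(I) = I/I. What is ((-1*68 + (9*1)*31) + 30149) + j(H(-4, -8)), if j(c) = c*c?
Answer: 34585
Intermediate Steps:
F(I) = 1
H(l, P) = 1 + 2*P*l (H(l, P) = (P + P)*l + 1 = (2*P)*l + 1 = 2*P*l + 1 = 1 + 2*P*l)
j(c) = c**2
((-1*68 + (9*1)*31) + 30149) + j(H(-4, -8)) = ((-1*68 + (9*1)*31) + 30149) + (1 + 2*(-8)*(-4))**2 = ((-68 + 9*31) + 30149) + (1 + 64)**2 = ((-68 + 279) + 30149) + 65**2 = (211 + 30149) + 4225 = 30360 + 4225 = 34585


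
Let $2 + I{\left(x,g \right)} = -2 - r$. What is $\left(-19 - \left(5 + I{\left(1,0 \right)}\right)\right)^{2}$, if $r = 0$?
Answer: $400$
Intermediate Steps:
$I{\left(x,g \right)} = -4$ ($I{\left(x,g \right)} = -2 - 2 = -4$)
$\left(-19 - \left(5 + I{\left(1,0 \right)}\right)\right)^{2} = \left(-19 - 1\right)^{2} = \left(-20\right)^{2} = 400$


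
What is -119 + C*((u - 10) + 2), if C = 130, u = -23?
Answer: -4149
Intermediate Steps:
-119 + C*((u - 10) + 2) = -119 + 130*((-23 - 10) + 2) = -119 + 130*(-33 + 2) = -119 + 130*(-31) = -119 - 4030 = -4149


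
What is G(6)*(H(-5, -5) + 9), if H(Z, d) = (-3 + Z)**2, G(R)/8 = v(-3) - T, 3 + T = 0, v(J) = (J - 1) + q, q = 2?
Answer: 584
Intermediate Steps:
v(J) = 1 + J (v(J) = (J - 1) + 2 = (-1 + J) + 2 = 1 + J)
T = -3 (T = -3 + 0 = -3)
G(R) = 8 (G(R) = 8*((1 - 3) - 1*(-3)) = 8*(-2 + 3) = 8*1 = 8)
G(6)*(H(-5, -5) + 9) = 8*((-3 - 5)**2 + 9) = 8*((-8)**2 + 9) = 8*(64 + 9) = 8*73 = 584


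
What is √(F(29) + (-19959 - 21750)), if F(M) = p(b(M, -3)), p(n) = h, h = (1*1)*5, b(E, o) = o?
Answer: 2*I*√10426 ≈ 204.22*I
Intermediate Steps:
h = 5 (h = 1*5 = 5)
p(n) = 5
F(M) = 5
√(F(29) + (-19959 - 21750)) = √(5 + (-19959 - 21750)) = √(5 - 41709) = √(-41704) = 2*I*√10426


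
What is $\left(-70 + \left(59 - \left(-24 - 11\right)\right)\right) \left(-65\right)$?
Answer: $-1560$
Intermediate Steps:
$\left(-70 + \left(59 - \left(-24 - 11\right)\right)\right) \left(-65\right) = \left(-70 + \left(59 - -35\right)\right) \left(-65\right) = \left(-70 + \left(59 + 35\right)\right) \left(-65\right) = \left(-70 + 94\right) \left(-65\right) = 24 \left(-65\right) = -1560$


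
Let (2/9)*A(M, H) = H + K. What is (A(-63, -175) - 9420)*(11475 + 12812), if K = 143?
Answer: -232280868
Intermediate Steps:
A(M, H) = 1287/2 + 9*H/2 (A(M, H) = 9*(H + 143)/2 = 9*(143 + H)/2 = 1287/2 + 9*H/2)
(A(-63, -175) - 9420)*(11475 + 12812) = ((1287/2 + (9/2)*(-175)) - 9420)*(11475 + 12812) = ((1287/2 - 1575/2) - 9420)*24287 = (-144 - 9420)*24287 = -9564*24287 = -232280868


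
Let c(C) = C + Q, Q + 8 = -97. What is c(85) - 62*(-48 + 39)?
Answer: 538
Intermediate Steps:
Q = -105 (Q = -8 - 97 = -105)
c(C) = -105 + C (c(C) = C - 105 = -105 + C)
c(85) - 62*(-48 + 39) = (-105 + 85) - 62*(-48 + 39) = -20 - 62*(-9) = -20 - 1*(-558) = -20 + 558 = 538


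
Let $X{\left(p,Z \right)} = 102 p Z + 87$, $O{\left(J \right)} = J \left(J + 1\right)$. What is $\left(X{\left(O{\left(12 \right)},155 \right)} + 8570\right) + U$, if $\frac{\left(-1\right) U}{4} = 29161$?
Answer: $2358373$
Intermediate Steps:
$O{\left(J \right)} = J \left(1 + J\right)$
$X{\left(p,Z \right)} = 87 + 102 Z p$ ($X{\left(p,Z \right)} = 102 Z p + 87 = 87 + 102 Z p$)
$U = -116644$ ($U = \left(-4\right) 29161 = -116644$)
$\left(X{\left(O{\left(12 \right)},155 \right)} + 8570\right) + U = \left(\left(87 + 102 \cdot 155 \cdot 12 \left(1 + 12\right)\right) + 8570\right) - 116644 = \left(\left(87 + 102 \cdot 155 \cdot 12 \cdot 13\right) + 8570\right) - 116644 = \left(\left(87 + 102 \cdot 155 \cdot 156\right) + 8570\right) - 116644 = \left(\left(87 + 2466360\right) + 8570\right) - 116644 = \left(2466447 + 8570\right) - 116644 = 2475017 - 116644 = 2358373$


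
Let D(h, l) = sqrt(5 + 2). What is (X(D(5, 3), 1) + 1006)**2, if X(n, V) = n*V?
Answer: (1006 + sqrt(7))**2 ≈ 1.0174e+6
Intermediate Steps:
D(h, l) = sqrt(7)
X(n, V) = V*n
(X(D(5, 3), 1) + 1006)**2 = (1*sqrt(7) + 1006)**2 = (sqrt(7) + 1006)**2 = (1006 + sqrt(7))**2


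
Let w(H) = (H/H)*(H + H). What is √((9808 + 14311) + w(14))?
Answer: 3*√2683 ≈ 155.39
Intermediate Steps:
w(H) = 2*H (w(H) = 1*(2*H) = 2*H)
√((9808 + 14311) + w(14)) = √((9808 + 14311) + 2*14) = √(24119 + 28) = √24147 = 3*√2683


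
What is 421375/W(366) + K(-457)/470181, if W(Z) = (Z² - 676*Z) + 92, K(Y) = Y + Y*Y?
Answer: -58165844873/17767826536 ≈ -3.2737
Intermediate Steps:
K(Y) = Y + Y²
W(Z) = 92 + Z² - 676*Z
421375/W(366) + K(-457)/470181 = 421375/(92 + 366² - 676*366) - 457*(1 - 457)/470181 = 421375/(92 + 133956 - 247416) - 457*(-456)*(1/470181) = 421375/(-113368) + 208392*(1/470181) = 421375*(-1/113368) + 69464/156727 = -421375/113368 + 69464/156727 = -58165844873/17767826536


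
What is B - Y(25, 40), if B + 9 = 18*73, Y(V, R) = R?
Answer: 1265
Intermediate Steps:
B = 1305 (B = -9 + 18*73 = -9 + 1314 = 1305)
B - Y(25, 40) = 1305 - 1*40 = 1305 - 40 = 1265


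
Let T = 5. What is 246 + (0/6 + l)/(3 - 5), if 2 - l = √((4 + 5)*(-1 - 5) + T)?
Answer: 245 + 7*I/2 ≈ 245.0 + 3.5*I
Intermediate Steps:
l = 2 - 7*I (l = 2 - √((4 + 5)*(-1 - 5) + 5) = 2 - √(9*(-6) + 5) = 2 - √(-54 + 5) = 2 - √(-49) = 2 - 7*I ≈ 2.0 - 7.0*I)
246 + (0/6 + l)/(3 - 5) = 246 + (0/6 + (2 - 7*I))/(3 - 5) = 246 + (0*(⅙) + (2 - 7*I))/(-2) = 246 + (0 + (2 - 7*I))*(-½) = 246 + (2 - 7*I)*(-½) = 246 + (-1 + 7*I/2) = 245 + 7*I/2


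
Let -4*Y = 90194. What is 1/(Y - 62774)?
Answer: -2/170645 ≈ -1.1720e-5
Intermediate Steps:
Y = -45097/2 (Y = -¼*90194 = -45097/2 ≈ -22549.)
1/(Y - 62774) = 1/(-45097/2 - 62774) = 1/(-170645/2) = -2/170645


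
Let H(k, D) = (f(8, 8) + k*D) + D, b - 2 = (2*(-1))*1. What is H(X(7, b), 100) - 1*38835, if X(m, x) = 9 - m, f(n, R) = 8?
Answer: -38527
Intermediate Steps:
b = 0 (b = 2 + (2*(-1))*1 = 2 - 2*1 = 2 - 2 = 0)
H(k, D) = 8 + D + D*k (H(k, D) = (8 + k*D) + D = (8 + D*k) + D = 8 + D + D*k)
H(X(7, b), 100) - 1*38835 = (8 + 100 + 100*(9 - 1*7)) - 1*38835 = (8 + 100 + 100*(9 - 7)) - 38835 = (8 + 100 + 100*2) - 38835 = (8 + 100 + 200) - 38835 = 308 - 38835 = -38527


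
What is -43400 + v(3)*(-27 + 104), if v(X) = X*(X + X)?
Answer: -42014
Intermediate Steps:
v(X) = 2*X² (v(X) = X*(2*X) = 2*X²)
-43400 + v(3)*(-27 + 104) = -43400 + (2*3²)*(-27 + 104) = -43400 + (2*9)*77 = -43400 + 18*77 = -43400 + 1386 = -42014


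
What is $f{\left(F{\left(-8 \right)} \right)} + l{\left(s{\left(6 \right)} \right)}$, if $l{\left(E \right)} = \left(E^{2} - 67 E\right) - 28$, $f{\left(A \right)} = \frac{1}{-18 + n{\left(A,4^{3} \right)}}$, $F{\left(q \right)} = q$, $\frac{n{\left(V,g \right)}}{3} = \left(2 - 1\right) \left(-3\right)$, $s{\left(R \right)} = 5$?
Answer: $- \frac{9127}{27} \approx -338.04$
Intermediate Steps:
$n{\left(V,g \right)} = -9$ ($n{\left(V,g \right)} = 3 \left(2 - 1\right) \left(-3\right) = 3 \cdot 1 \left(-3\right) = 3 \left(-3\right) = -9$)
$f{\left(A \right)} = - \frac{1}{27}$ ($f{\left(A \right)} = \frac{1}{-18 - 9} = \frac{1}{-27} = - \frac{1}{27}$)
$l{\left(E \right)} = -28 + E^{2} - 67 E$
$f{\left(F{\left(-8 \right)} \right)} + l{\left(s{\left(6 \right)} \right)} = - \frac{1}{27} - \left(363 - 25\right) = - \frac{1}{27} - 338 = - \frac{9127}{27}$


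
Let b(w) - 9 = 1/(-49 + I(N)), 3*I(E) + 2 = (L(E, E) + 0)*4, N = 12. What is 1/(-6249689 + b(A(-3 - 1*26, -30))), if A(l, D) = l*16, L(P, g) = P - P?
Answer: -149/931202323 ≈ -1.6001e-7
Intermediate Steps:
L(P, g) = 0
I(E) = -2/3 (I(E) = -2/3 + ((0 + 0)*4)/3 = -2/3 + (0*4)/3 = -2/3 + (1/3)*0 = -2/3 + 0 = -2/3)
A(l, D) = 16*l
b(w) = 1338/149 (b(w) = 9 + 1/(-49 - 2/3) = 9 + 1/(-149/3) = 9 - 3/149 = 1338/149)
1/(-6249689 + b(A(-3 - 1*26, -30))) = 1/(-6249689 + 1338/149) = 1/(-931202323/149) = -149/931202323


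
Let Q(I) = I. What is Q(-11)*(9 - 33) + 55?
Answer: 319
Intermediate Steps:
Q(-11)*(9 - 33) + 55 = -11*(9 - 33) + 55 = -11*(-24) + 55 = 264 + 55 = 319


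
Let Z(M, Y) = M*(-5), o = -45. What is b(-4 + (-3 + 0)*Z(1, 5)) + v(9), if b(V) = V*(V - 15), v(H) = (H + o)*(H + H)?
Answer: -692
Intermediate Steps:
Z(M, Y) = -5*M
v(H) = 2*H*(-45 + H) (v(H) = (H - 45)*(H + H) = (-45 + H)*(2*H) = 2*H*(-45 + H))
b(V) = V*(-15 + V)
b(-4 + (-3 + 0)*Z(1, 5)) + v(9) = (-4 + (-3 + 0)*(-5*1))*(-15 + (-4 + (-3 + 0)*(-5*1))) + 2*9*(-45 + 9) = (-4 - 3*(-5))*(-15 + (-4 - 3*(-5))) + 2*9*(-36) = (-4 + 15)*(-15 + (-4 + 15)) - 648 = 11*(-15 + 11) - 648 = 11*(-4) - 648 = -44 - 648 = -692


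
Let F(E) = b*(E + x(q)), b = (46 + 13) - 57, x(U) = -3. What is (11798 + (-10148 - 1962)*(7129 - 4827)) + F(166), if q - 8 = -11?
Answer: -27865096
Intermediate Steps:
q = -3 (q = 8 - 11 = -3)
b = 2 (b = 59 - 57 = 2)
F(E) = -6 + 2*E (F(E) = 2*(E - 3) = 2*(-3 + E) = -6 + 2*E)
(11798 + (-10148 - 1962)*(7129 - 4827)) + F(166) = (11798 + (-10148 - 1962)*(7129 - 4827)) + (-6 + 2*166) = (11798 - 12110*2302) + (-6 + 332) = (11798 - 27877220) + 326 = -27865422 + 326 = -27865096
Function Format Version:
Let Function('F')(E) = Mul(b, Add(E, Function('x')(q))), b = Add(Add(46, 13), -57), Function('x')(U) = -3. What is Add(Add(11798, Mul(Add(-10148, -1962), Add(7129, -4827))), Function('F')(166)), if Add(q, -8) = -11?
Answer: -27865096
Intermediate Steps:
q = -3 (q = Add(8, -11) = -3)
b = 2 (b = Add(59, -57) = 2)
Function('F')(E) = Add(-6, Mul(2, E)) (Function('F')(E) = Mul(2, Add(E, -3)) = Mul(2, Add(-3, E)) = Add(-6, Mul(2, E)))
Add(Add(11798, Mul(Add(-10148, -1962), Add(7129, -4827))), Function('F')(166)) = Add(Add(11798, Mul(Add(-10148, -1962), Add(7129, -4827))), Add(-6, Mul(2, 166))) = Add(Add(11798, Mul(-12110, 2302)), Add(-6, 332)) = Add(Add(11798, -27877220), 326) = Add(-27865422, 326) = -27865096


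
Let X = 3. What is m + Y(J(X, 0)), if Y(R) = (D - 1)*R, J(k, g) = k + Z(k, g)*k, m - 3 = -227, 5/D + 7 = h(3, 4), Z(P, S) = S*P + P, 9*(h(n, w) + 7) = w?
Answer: -14666/61 ≈ -240.43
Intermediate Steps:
h(n, w) = -7 + w/9
Z(P, S) = P + P*S (Z(P, S) = P*S + P = P + P*S)
D = -45/122 (D = 5/(-7 + (-7 + (⅑)*4)) = 5/(-7 + (-7 + 4/9)) = 5/(-7 - 59/9) = 5/(-122/9) = 5*(-9/122) = -45/122 ≈ -0.36885)
m = -224 (m = 3 - 227 = -224)
J(k, g) = k + k²*(1 + g) (J(k, g) = k + (k*(1 + g))*k = k + k²*(1 + g))
Y(R) = -167*R/122 (Y(R) = (-45/122 - 1)*R = -167*R/122)
m + Y(J(X, 0)) = -224 - 501*(1 + 3*(1 + 0))/122 = -224 - 501*(1 + 3*1)/122 = -224 - 501*(1 + 3)/122 = -224 - 501*4/122 = -224 - 167/122*12 = -224 - 1002/61 = -14666/61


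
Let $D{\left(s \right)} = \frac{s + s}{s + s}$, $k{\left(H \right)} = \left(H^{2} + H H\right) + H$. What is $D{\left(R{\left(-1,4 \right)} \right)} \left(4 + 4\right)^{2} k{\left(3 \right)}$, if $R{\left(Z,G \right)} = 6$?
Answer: $1344$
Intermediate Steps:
$k{\left(H \right)} = H + 2 H^{2}$ ($k{\left(H \right)} = \left(H^{2} + H^{2}\right) + H = 2 H^{2} + H = H + 2 H^{2}$)
$D{\left(s \right)} = 1$ ($D{\left(s \right)} = \frac{2 s}{2 s} = 2 s \frac{1}{2 s} = 1$)
$D{\left(R{\left(-1,4 \right)} \right)} \left(4 + 4\right)^{2} k{\left(3 \right)} = 1 \left(4 + 4\right)^{2} \cdot 3 \left(1 + 2 \cdot 3\right) = 1 \cdot 8^{2} \cdot 3 \left(1 + 6\right) = 1 \cdot 64 \cdot 3 \cdot 7 = 64 \cdot 21 = 1344$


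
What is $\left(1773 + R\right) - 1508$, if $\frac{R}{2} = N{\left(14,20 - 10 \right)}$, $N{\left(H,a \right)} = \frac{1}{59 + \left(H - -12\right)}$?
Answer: $\frac{22527}{85} \approx 265.02$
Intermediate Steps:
$N{\left(H,a \right)} = \frac{1}{71 + H}$ ($N{\left(H,a \right)} = \frac{1}{59 + \left(H + 12\right)} = \frac{1}{59 + \left(12 + H\right)} = \frac{1}{71 + H}$)
$R = \frac{2}{85}$ ($R = \frac{2}{71 + 14} = \frac{2}{85} \approx 0.023529$)
$\left(1773 + R\right) - 1508 = \left(1773 + \frac{2}{85}\right) - 1508 = \frac{150707}{85} - 1508 = \frac{22527}{85}$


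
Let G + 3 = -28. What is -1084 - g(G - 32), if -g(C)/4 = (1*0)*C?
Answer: -1084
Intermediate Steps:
G = -31 (G = -3 - 28 = -31)
g(C) = 0 (g(C) = -4*1*0*C = -0*C = -4*0 = 0)
-1084 - g(G - 32) = -1084 - 1*0 = -1084 + 0 = -1084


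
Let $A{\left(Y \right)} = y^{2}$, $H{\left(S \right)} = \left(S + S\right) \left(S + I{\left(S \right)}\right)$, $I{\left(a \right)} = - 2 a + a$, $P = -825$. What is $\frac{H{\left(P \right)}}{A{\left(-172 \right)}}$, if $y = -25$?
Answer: $0$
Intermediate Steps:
$I{\left(a \right)} = - a$
$H{\left(S \right)} = 0$ ($H{\left(S \right)} = \left(S + S\right) \left(S - S\right) = 2 S 0 = 0$)
$A{\left(Y \right)} = 625$ ($A{\left(Y \right)} = \left(-25\right)^{2} = 625$)
$\frac{H{\left(P \right)}}{A{\left(-172 \right)}} = \frac{0}{625} = 0 \cdot \frac{1}{625} = 0$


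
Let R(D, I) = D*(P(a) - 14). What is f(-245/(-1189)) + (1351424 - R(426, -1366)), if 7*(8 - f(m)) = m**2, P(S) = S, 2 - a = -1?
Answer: 1917172486503/1413721 ≈ 1.3561e+6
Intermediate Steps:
a = 3 (a = 2 - 1*(-1) = 2 + 1 = 3)
R(D, I) = -11*D (R(D, I) = D*(3 - 14) = D*(-11) = -11*D)
f(m) = 8 - m**2/7
f(-245/(-1189)) + (1351424 - R(426, -1366)) = (8 - (-245/(-1189))**2/7) + (1351424 - (-11)*426) = (8 - (-245*(-1/1189))**2/7) + (1351424 - 1*(-4686)) = (8 - (245/1189)**2/7) + (1351424 + 4686) = (8 - 1/7*60025/1413721) + 1356110 = (8 - 8575/1413721) + 1356110 = 11301193/1413721 + 1356110 = 1917172486503/1413721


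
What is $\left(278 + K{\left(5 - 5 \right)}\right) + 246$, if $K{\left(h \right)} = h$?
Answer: $524$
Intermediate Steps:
$\left(278 + K{\left(5 - 5 \right)}\right) + 246 = \left(278 + \left(5 - 5\right)\right) + 246 = \left(278 + 0\right) + 246 = 278 + 246 = 524$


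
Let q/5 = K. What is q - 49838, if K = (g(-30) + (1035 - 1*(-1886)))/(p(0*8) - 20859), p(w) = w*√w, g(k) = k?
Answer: -1039585297/20859 ≈ -49839.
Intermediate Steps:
p(w) = w^(3/2)
K = -2891/20859 (K = (-30 + (1035 - 1*(-1886)))/((0*8)^(3/2) - 20859) = (-30 + (1035 + 1886))/(0^(3/2) - 20859) = (-30 + 2921)/(0 - 20859) = 2891/(-20859) = 2891*(-1/20859) = -2891/20859 ≈ -0.13860)
q = -14455/20859 (q = 5*(-2891/20859) = -14455/20859 ≈ -0.69299)
q - 49838 = -14455/20859 - 49838 = -1039585297/20859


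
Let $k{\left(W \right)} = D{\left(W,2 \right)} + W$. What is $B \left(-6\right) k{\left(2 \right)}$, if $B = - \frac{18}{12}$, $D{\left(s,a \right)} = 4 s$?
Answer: $90$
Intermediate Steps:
$k{\left(W \right)} = 5 W$ ($k{\left(W \right)} = 4 W + W = 5 W$)
$B = - \frac{3}{2}$ ($B = \left(-18\right) \frac{1}{12} = - \frac{3}{2} \approx -1.5$)
$B \left(-6\right) k{\left(2 \right)} = \left(- \frac{3}{2}\right) \left(-6\right) 5 \cdot 2 = 9 \cdot 10 = 90$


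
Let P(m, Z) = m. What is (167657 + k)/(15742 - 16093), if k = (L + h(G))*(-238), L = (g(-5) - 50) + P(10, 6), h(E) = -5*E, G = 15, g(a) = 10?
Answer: -14819/27 ≈ -548.85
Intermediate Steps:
L = -30 (L = (10 - 50) + 10 = -40 + 10 = -30)
k = 24990 (k = (-30 - 5*15)*(-238) = (-30 - 75)*(-238) = -105*(-238) = 24990)
(167657 + k)/(15742 - 16093) = (167657 + 24990)/(15742 - 16093) = 192647/(-351) = 192647*(-1/351) = -14819/27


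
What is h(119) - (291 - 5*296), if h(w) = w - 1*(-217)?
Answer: 1525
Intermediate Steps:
h(w) = 217 + w (h(w) = w + 217 = 217 + w)
h(119) - (291 - 5*296) = (217 + 119) - (291 - 5*296) = 336 - (291 - 1480) = 336 - 1*(-1189) = 336 + 1189 = 1525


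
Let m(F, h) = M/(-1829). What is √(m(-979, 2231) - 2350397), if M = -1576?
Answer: I*√7862641528173/1829 ≈ 1533.1*I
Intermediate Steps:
m(F, h) = 1576/1829 (m(F, h) = -1576/(-1829) = -1576*(-1/1829) = 1576/1829)
√(m(-979, 2231) - 2350397) = √(1576/1829 - 2350397) = √(-4298874537/1829) = I*√7862641528173/1829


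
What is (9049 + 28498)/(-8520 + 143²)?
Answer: 37547/11929 ≈ 3.1475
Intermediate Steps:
(9049 + 28498)/(-8520 + 143²) = 37547/(-8520 + 20449) = 37547/11929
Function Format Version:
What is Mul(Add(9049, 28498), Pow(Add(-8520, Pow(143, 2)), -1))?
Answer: Rational(37547, 11929) ≈ 3.1475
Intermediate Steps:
Mul(Add(9049, 28498), Pow(Add(-8520, Pow(143, 2)), -1)) = Mul(37547, Pow(Add(-8520, 20449), -1)) = Mul(37547, Pow(11929, -1)) = Mul(37547, Rational(1, 11929)) = Rational(37547, 11929)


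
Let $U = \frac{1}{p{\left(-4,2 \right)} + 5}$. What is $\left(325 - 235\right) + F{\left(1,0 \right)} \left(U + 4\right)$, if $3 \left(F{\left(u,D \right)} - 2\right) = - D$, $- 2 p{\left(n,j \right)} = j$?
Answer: $\frac{197}{2} \approx 98.5$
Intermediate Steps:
$p{\left(n,j \right)} = - \frac{j}{2}$
$F{\left(u,D \right)} = 2 - \frac{D}{3}$ ($F{\left(u,D \right)} = 2 + \frac{\left(-1\right) D}{3} = 2 - \frac{D}{3}$)
$U = \frac{1}{4}$ ($U = \frac{1}{\left(- \frac{1}{2}\right) 2 + 5} = \frac{1}{-1 + 5} = \frac{1}{4} \approx 0.25$)
$\left(325 - 235\right) + F{\left(1,0 \right)} \left(U + 4\right) = \left(325 - 235\right) + \left(2 - 0\right) \left(\frac{1}{4} + 4\right) = 90 + \left(2 + 0\right) \frac{17}{4} = 90 + 2 \cdot \frac{17}{4} = 90 + \frac{17}{2} = \frac{197}{2}$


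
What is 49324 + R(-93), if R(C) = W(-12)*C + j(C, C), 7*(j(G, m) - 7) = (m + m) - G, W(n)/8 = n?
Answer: 407720/7 ≈ 58246.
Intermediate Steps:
W(n) = 8*n
j(G, m) = 7 - G/7 + 2*m/7 (j(G, m) = 7 + ((m + m) - G)/7 = 7 + (2*m - G)/7 = 7 + (-G + 2*m)/7 = 7 + (-G/7 + 2*m/7) = 7 - G/7 + 2*m/7)
R(C) = 7 - 671*C/7 (R(C) = (8*(-12))*C + (7 - C/7 + 2*C/7) = -96*C + (7 + C/7) = 7 - 671*C/7)
49324 + R(-93) = 49324 + (7 - 671/7*(-93)) = 49324 + (7 + 62403/7) = 49324 + 62452/7 = 407720/7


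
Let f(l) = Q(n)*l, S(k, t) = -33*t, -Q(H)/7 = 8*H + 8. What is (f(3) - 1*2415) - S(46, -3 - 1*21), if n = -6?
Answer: -2367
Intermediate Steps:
Q(H) = -56 - 56*H (Q(H) = -7*(8*H + 8) = -7*(8 + 8*H) = -56 - 56*H)
f(l) = 280*l (f(l) = (-56 - 56*(-6))*l = (-56 + 336)*l = 280*l)
(f(3) - 1*2415) - S(46, -3 - 1*21) = (280*3 - 1*2415) - (-33)*(-3 - 1*21) = (840 - 2415) - (-33)*(-3 - 21) = -1575 - (-33)*(-24) = -1575 - 1*792 = -1575 - 792 = -2367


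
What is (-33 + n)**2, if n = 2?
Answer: 961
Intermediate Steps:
(-33 + n)**2 = (-33 + 2)**2 = (-31)**2 = 961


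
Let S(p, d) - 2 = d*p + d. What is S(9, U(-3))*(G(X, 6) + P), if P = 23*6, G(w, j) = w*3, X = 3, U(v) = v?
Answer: -4116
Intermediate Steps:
G(w, j) = 3*w
S(p, d) = 2 + d + d*p (S(p, d) = 2 + (d*p + d) = 2 + (d + d*p) = 2 + d + d*p)
P = 138
S(9, U(-3))*(G(X, 6) + P) = (2 - 3 - 3*9)*(3*3 + 138) = (2 - 3 - 27)*(9 + 138) = -28*147 = -4116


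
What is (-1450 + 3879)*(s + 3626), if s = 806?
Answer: 10765328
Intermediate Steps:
(-1450 + 3879)*(s + 3626) = (-1450 + 3879)*(806 + 3626) = 2429*4432 = 10765328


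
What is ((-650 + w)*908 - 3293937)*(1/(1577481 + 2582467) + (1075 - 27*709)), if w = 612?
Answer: 250172084276608183/4159948 ≈ 6.0138e+10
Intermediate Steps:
((-650 + w)*908 - 3293937)*(1/(1577481 + 2582467) + (1075 - 27*709)) = ((-650 + 612)*908 - 3293937)*(1/(1577481 + 2582467) + (1075 - 27*709)) = (-38*908 - 3293937)*(1/4159948 + (1075 - 19143)) = (-34504 - 3293937)*(1/4159948 - 18068) = -3328441*(-75161940463/4159948) = 250172084276608183/4159948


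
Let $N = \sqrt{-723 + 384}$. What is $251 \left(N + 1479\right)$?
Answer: $371229 + 251 i \sqrt{339} \approx 3.7123 \cdot 10^{5} + 4621.4 i$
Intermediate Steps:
$N = i \sqrt{339}$ ($N = \sqrt{-339} = i \sqrt{339} \approx 18.412 i$)
$251 \left(N + 1479\right) = 251 \left(i \sqrt{339} + 1479\right) = 251 \left(1479 + i \sqrt{339}\right) = 371229 + 251 i \sqrt{339}$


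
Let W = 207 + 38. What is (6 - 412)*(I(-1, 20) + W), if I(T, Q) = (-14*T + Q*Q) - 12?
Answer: -262682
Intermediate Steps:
W = 245
I(T, Q) = -12 + Q² - 14*T (I(T, Q) = (-14*T + Q²) - 12 = (Q² - 14*T) - 12 = -12 + Q² - 14*T)
(6 - 412)*(I(-1, 20) + W) = (6 - 412)*((-12 + 20² - 14*(-1)) + 245) = -406*((-12 + 400 + 14) + 245) = -406*(402 + 245) = -406*647 = -262682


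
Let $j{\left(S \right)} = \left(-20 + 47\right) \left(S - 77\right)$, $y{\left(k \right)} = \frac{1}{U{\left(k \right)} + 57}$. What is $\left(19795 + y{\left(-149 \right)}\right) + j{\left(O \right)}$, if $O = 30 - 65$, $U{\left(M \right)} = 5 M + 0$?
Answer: $\frac{11538447}{688} \approx 16771.0$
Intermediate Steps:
$U{\left(M \right)} = 5 M$
$y{\left(k \right)} = \frac{1}{57 + 5 k}$ ($y{\left(k \right)} = \frac{1}{5 k + 57} = \frac{1}{57 + 5 k}$)
$O = -35$ ($O = 30 - 65 = -35$)
$j{\left(S \right)} = -2079 + 27 S$ ($j{\left(S \right)} = 27 \left(-77 + S\right) = -2079 + 27 S$)
$\left(19795 + y{\left(-149 \right)}\right) + j{\left(O \right)} = \left(19795 + \frac{1}{57 + 5 \left(-149\right)}\right) + \left(-2079 + 27 \left(-35\right)\right) = \left(19795 + \frac{1}{57 - 745}\right) - 3024 = \left(19795 + \frac{1}{-688}\right) - 3024 = \left(19795 - \frac{1}{688}\right) - 3024 = \frac{13618959}{688} - 3024 = \frac{11538447}{688}$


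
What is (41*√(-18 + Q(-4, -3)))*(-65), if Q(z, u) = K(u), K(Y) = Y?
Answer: -2665*I*√21 ≈ -12213.0*I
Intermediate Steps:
Q(z, u) = u
(41*√(-18 + Q(-4, -3)))*(-65) = (41*√(-18 - 3))*(-65) = (41*√(-21))*(-65) = (41*(I*√21))*(-65) = (41*I*√21)*(-65) = -2665*I*√21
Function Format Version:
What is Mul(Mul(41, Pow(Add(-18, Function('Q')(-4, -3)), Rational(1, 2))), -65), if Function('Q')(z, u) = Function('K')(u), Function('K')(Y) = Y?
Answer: Mul(-2665, I, Pow(21, Rational(1, 2))) ≈ Mul(-12213., I)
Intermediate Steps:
Function('Q')(z, u) = u
Mul(Mul(41, Pow(Add(-18, Function('Q')(-4, -3)), Rational(1, 2))), -65) = Mul(Mul(41, Pow(Add(-18, -3), Rational(1, 2))), -65) = Mul(Mul(41, Pow(-21, Rational(1, 2))), -65) = Mul(Mul(41, Mul(I, Pow(21, Rational(1, 2)))), -65) = Mul(Mul(41, I, Pow(21, Rational(1, 2))), -65) = Mul(-2665, I, Pow(21, Rational(1, 2)))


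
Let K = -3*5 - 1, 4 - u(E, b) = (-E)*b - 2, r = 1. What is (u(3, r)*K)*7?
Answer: -1008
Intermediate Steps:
u(E, b) = 6 + E*b (u(E, b) = 4 - ((-E)*b - 2) = 4 - (-E*b - 2) = 4 - (-2 - E*b) = 4 + (2 + E*b) = 6 + E*b)
K = -16 (K = -15 - 1 = -16)
(u(3, r)*K)*7 = ((6 + 3*1)*(-16))*7 = ((6 + 3)*(-16))*7 = (9*(-16))*7 = -144*7 = -1008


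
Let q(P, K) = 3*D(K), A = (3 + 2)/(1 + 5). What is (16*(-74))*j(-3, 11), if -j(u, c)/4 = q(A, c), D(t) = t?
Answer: 156288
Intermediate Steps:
A = 5/6 ≈ 0.83333
q(P, K) = 3*K
j(u, c) = -12*c
(16*(-74))*j(-3, 11) = (16*(-74))*(-12*11) = -1184*(-132) = 156288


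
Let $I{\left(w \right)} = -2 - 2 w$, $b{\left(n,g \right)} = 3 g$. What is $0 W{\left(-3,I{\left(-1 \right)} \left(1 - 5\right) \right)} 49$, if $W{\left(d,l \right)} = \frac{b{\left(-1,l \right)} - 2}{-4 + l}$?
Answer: $0$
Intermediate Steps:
$W{\left(d,l \right)} = \frac{-2 + 3 l}{-4 + l}$ ($W{\left(d,l \right)} = \frac{3 l - 2}{-4 + l} = \frac{-2 + 3 l}{-4 + l}$)
$0 W{\left(-3,I{\left(-1 \right)} \left(1 - 5\right) \right)} 49 = 0 \frac{-2 + 3 \left(-2 - -2\right) \left(1 - 5\right)}{-4 + \left(-2 - -2\right) \left(1 - 5\right)} 49 = 0 \frac{-2 + 3 \left(-2 + 2\right) \left(-4\right)}{-4 + \left(-2 + 2\right) \left(-4\right)} 49 = 0 \frac{-2 + 3 \cdot 0 \left(-4\right)}{-4 + 0 \left(-4\right)} 49 = 0 \frac{-2 + 3 \cdot 0}{-4 + 0} \cdot 49 = 0 \frac{-2 + 0}{-4} \cdot 49 = 0 \left(\left(- \frac{1}{4}\right) \left(-2\right)\right) 49 = 0 \cdot \frac{1}{2} \cdot 49 = 0 \cdot 49 = 0$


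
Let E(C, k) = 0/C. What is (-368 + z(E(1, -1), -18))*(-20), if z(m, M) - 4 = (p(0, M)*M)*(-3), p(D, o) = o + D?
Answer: 26720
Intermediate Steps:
p(D, o) = D + o
E(C, k) = 0
z(m, M) = 4 - 3*M² (z(m, M) = 4 + ((0 + M)*M)*(-3) = 4 + (M*M)*(-3) = 4 + M²*(-3) = 4 - 3*M²)
(-368 + z(E(1, -1), -18))*(-20) = (-368 + (4 - 3*(-18)²))*(-20) = (-368 + (4 - 3*324))*(-20) = (-368 + (4 - 972))*(-20) = (-368 - 968)*(-20) = -1336*(-20) = 26720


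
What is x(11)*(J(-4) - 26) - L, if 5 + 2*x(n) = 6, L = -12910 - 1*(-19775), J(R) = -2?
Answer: -6879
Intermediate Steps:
L = 6865 (L = -12910 + 19775 = 6865)
x(n) = 1/2 (x(n) = -5/2 + (1/2)*6 = -5/2 + 3 = 1/2)
x(11)*(J(-4) - 26) - L = (-2 - 26)/2 - 1*6865 = (1/2)*(-28) - 6865 = -14 - 6865 = -6879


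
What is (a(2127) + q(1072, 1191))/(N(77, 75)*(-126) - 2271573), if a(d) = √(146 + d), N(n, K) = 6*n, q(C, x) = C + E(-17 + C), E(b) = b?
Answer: -709/776595 - √2273/2329785 ≈ -0.00093342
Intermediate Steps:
q(C, x) = -17 + 2*C (q(C, x) = C + (-17 + C) = -17 + 2*C)
(a(2127) + q(1072, 1191))/(N(77, 75)*(-126) - 2271573) = (√(146 + 2127) + (-17 + 2*1072))/((6*77)*(-126) - 2271573) = (√2273 + (-17 + 2144))/(462*(-126) - 2271573) = (√2273 + 2127)/(-58212 - 2271573) = (2127 + √2273)/(-2329785) = (2127 + √2273)*(-1/2329785) = -709/776595 - √2273/2329785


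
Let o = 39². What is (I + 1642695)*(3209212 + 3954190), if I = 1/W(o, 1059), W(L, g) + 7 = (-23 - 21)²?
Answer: 22699092093907712/1929 ≈ 1.1767e+13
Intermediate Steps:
o = 1521
W(L, g) = 1929 (W(L, g) = -7 + (-23 - 21)² = -7 + (-44)² = -7 + 1936 = 1929)
I = 1/1929 ≈ 0.00051840
(I + 1642695)*(3209212 + 3954190) = (1/1929 + 1642695)*(3209212 + 3954190) = (3168758656/1929)*7163402 = 22699092093907712/1929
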